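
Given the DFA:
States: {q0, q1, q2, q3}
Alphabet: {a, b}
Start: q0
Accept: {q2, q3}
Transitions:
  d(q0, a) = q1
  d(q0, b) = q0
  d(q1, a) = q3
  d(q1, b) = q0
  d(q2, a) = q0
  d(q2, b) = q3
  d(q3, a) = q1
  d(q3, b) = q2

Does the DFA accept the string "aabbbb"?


Trace: q0 -> q1 -> q3 -> q2 -> q3 -> q2 -> q3
Final state: q3
Accept states: {q2, q3}

Yes, accepted (final state q3 is an accept state)


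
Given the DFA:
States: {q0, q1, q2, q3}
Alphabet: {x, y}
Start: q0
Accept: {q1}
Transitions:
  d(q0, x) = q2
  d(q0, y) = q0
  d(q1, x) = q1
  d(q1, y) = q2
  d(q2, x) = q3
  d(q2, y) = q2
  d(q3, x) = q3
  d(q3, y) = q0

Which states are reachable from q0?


BFS from q0:
  layer 0: {q0}
  layer 1: {q2}
  layer 2: {q3}

{q0, q2, q3}


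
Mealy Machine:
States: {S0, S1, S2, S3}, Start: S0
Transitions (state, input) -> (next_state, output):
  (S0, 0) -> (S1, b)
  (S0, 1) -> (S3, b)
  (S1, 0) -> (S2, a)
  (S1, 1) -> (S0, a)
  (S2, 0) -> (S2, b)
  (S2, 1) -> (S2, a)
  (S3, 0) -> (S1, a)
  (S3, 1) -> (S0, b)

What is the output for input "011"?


Step-by-step:
  (S0, 0) -> (S1, b)
  (S1, 1) -> (S0, a)
  (S0, 1) -> (S3, b)

"bab"


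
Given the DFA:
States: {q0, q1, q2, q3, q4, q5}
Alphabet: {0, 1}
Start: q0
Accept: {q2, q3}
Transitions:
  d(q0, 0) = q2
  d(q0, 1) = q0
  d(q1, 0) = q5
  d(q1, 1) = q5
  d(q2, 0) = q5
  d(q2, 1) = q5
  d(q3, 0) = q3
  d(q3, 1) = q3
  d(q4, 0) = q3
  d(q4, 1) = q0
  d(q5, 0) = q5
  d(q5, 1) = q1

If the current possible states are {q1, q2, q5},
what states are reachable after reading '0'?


Apply transition on '0' from each current state:
  d(q1, 0) = q5
  d(q2, 0) = q5
  d(q5, 0) = q5

{q5}


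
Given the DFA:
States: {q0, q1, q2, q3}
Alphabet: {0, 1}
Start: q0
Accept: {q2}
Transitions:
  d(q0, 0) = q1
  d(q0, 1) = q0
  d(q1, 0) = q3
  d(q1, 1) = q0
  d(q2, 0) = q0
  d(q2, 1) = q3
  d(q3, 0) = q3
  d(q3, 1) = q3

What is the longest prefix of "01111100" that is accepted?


Run the DFA, marking each prefix where the state is accepting:
  "" -> q0 [reject]
  "0" -> q1 [reject]
  "01" -> q0 [reject]
  "011" -> q0 [reject]
  "0111" -> q0 [reject]
  "01111" -> q0 [reject]
  "011111" -> q0 [reject]
  "0111110" -> q1 [reject]
  "01111100" -> q3 [reject]

No prefix is accepted


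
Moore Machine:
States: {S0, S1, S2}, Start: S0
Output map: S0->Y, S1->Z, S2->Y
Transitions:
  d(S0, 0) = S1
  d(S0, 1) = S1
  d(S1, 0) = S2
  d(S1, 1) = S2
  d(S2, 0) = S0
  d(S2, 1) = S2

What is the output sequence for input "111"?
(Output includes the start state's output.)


Start: S0 (output Y)
  --1--> S1 (output Z)
  --1--> S2 (output Y)
  --1--> S2 (output Y)

"YZYY"


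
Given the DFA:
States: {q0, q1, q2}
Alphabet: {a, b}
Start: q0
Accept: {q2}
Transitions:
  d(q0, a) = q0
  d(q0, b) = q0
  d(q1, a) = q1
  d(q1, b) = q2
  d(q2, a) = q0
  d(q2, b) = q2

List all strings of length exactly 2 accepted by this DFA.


All strings of length 2: 4 total
Accepted: 0

None


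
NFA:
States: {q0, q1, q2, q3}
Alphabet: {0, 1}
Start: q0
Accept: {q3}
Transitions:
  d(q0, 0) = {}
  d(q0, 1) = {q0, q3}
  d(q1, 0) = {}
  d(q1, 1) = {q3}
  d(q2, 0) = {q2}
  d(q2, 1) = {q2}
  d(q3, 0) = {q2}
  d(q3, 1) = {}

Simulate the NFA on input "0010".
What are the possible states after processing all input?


Start: {q0}
  --0--> {}
  --0--> {}
  --1--> {}
  --0--> {}

{} (empty set, no valid transitions)


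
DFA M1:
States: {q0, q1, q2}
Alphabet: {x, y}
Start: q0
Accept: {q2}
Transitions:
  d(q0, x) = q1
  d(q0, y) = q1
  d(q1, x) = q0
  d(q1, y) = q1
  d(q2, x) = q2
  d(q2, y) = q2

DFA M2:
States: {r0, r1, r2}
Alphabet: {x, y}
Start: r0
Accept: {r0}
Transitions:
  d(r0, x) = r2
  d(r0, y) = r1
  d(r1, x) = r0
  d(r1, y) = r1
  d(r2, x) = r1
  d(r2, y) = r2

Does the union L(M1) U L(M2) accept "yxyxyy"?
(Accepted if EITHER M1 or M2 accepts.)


M1: final=q1 accepted=False
M2: final=r1 accepted=False

No, union rejects (neither accepts)


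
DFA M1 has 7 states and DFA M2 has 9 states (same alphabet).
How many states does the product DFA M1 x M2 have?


Product construction pairs every M1 state with every M2 state.
7 * 9 = 63

63


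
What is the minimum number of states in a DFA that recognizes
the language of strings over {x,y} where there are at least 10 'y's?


States: count = 0, 1, ..., 9, and a final '>= 10' state.
Total: 10 + 1 = 11. Accept = '>= 10' state.

11


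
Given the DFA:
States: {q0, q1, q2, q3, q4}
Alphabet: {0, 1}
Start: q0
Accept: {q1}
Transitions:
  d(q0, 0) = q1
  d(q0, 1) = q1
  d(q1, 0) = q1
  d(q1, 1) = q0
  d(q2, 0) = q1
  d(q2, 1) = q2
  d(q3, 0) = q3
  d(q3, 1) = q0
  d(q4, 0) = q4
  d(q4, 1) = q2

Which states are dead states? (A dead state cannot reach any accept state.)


Forward reachability from each state:
  q0 -> reaches accept state q1 (live)
  q1 -> reaches accept state q1 (live)
  q2 -> reaches accept state q1 (live)
  q3 -> reaches accept state q1 (live)
  q4 -> reaches accept state q1 (live)

None (all states can reach an accept state)


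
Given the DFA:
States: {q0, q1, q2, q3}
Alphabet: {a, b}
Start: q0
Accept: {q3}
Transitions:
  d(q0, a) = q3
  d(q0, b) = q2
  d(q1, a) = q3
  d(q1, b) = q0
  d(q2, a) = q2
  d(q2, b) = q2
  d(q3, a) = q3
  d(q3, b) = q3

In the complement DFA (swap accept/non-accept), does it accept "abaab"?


Trace: q0 -> q3 -> q3 -> q3 -> q3 -> q3
Final: q3
Original accept: {q3}
Complement: q3 is in original accept

No, complement rejects (original accepts)


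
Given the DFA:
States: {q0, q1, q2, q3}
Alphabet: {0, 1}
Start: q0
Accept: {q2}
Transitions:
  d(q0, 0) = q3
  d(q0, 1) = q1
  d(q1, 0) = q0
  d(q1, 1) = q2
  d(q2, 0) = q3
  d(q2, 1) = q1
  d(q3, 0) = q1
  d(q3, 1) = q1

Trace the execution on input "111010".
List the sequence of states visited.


Input: 111010
d(q0, 1) = q1
d(q1, 1) = q2
d(q2, 1) = q1
d(q1, 0) = q0
d(q0, 1) = q1
d(q1, 0) = q0


q0 -> q1 -> q2 -> q1 -> q0 -> q1 -> q0


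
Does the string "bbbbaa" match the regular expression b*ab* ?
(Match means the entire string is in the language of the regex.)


|string| = 6; first = 'b'; last = 'a'

No, "bbbbaa" does not match b*ab*


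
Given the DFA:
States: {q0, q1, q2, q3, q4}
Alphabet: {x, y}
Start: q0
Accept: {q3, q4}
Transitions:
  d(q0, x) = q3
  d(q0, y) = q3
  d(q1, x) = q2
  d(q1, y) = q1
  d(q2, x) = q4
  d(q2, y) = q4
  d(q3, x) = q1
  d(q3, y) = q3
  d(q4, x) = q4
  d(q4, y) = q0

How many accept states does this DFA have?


Accept states listed: {q3, q4}
Counting: q3(1) q4(2)

2


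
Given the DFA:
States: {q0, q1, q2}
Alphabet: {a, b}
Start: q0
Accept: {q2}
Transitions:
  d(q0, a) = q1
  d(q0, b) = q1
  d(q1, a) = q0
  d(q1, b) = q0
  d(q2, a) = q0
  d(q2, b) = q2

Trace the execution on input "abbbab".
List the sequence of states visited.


Input: abbbab
d(q0, a) = q1
d(q1, b) = q0
d(q0, b) = q1
d(q1, b) = q0
d(q0, a) = q1
d(q1, b) = q0


q0 -> q1 -> q0 -> q1 -> q0 -> q1 -> q0


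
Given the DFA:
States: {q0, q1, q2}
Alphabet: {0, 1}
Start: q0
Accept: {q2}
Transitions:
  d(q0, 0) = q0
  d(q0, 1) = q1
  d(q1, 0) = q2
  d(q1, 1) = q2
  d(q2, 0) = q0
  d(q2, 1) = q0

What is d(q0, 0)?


Looking up transition d(q0, 0)

q0


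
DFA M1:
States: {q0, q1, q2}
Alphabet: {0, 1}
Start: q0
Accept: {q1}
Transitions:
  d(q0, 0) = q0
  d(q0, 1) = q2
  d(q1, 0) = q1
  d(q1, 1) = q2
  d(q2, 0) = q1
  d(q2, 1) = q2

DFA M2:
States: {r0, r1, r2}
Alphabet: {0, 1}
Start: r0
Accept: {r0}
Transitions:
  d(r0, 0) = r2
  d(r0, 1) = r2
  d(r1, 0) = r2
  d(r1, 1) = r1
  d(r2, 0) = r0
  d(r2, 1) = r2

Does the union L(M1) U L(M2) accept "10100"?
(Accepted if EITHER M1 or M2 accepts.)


M1: final=q1 accepted=True
M2: final=r2 accepted=False

Yes, union accepts


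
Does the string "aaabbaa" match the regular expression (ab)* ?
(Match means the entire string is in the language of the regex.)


|string| = 7; first = 'a'; last = 'a'

No, "aaabbaa" does not match (ab)*


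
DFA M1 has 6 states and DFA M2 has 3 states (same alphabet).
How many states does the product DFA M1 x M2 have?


Product construction pairs every M1 state with every M2 state.
6 * 3 = 18

18


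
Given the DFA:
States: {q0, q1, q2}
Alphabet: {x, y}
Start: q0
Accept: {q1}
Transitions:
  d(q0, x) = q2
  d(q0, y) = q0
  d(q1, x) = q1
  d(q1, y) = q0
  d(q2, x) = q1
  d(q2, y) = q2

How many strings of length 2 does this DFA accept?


Enumerating all length-2 strings:
  "xx" -> q1 [accept]
  "xy" -> q2 [reject]
  "yx" -> q2 [reject]
  "yy" -> q0 [reject]

1 out of 4


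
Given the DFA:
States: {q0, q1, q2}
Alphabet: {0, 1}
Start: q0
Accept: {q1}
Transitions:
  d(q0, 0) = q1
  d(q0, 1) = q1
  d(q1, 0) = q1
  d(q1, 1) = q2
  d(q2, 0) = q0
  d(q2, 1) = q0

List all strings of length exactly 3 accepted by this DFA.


All strings of length 3: 8 total
Accepted: 2

"000", "100"


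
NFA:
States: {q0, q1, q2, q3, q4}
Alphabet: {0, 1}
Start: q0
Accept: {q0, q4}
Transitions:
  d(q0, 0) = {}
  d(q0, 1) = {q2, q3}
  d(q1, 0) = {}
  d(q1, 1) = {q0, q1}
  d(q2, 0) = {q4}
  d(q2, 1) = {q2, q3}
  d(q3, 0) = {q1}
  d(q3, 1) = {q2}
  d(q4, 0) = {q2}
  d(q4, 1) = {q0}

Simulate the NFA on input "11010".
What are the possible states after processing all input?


Start: {q0}
  --1--> {q2, q3}
  --1--> {q2, q3}
  --0--> {q1, q4}
  --1--> {q0, q1}
  --0--> {}

{} (empty set, no valid transitions)


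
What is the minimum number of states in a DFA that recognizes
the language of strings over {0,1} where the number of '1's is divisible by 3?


States track (count of '1') mod 3.
Need 3 states: one per remainder 0..2; accept = remainder 0.

3


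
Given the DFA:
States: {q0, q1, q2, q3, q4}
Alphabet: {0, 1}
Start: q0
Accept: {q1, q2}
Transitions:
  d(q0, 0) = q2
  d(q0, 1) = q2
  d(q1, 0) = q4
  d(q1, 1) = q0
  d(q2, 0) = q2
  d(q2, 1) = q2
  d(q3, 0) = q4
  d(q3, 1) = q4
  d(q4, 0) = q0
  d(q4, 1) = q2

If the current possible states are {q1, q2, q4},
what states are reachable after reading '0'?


Apply transition on '0' from each current state:
  d(q1, 0) = q4
  d(q2, 0) = q2
  d(q4, 0) = q0

{q0, q2, q4}


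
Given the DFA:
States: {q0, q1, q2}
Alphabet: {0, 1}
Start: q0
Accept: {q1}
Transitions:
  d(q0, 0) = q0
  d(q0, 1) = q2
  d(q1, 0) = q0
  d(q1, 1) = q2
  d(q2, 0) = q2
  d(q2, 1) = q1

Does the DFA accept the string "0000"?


Trace: q0 -> q0 -> q0 -> q0 -> q0
Final state: q0
Accept states: {q1}

No, rejected (final state q0 is not an accept state)


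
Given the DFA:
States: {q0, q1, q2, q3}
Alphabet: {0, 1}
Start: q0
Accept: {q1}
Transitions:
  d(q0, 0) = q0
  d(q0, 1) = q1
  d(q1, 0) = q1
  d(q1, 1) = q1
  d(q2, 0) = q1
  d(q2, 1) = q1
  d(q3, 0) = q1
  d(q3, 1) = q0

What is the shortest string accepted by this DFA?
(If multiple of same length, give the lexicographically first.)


BFS by string length (lex-first path to each state shown):
  len 0: q0<-""
  len 1: q0<-"0", q1<-"1"
Found accept state at length 1.

"1"


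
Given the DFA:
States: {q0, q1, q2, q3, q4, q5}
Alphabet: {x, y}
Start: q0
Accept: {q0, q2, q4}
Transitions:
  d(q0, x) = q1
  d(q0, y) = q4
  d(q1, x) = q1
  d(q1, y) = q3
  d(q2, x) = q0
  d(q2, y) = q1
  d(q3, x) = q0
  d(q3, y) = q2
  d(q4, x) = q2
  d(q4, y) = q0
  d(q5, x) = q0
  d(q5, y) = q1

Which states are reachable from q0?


BFS from q0:
  layer 0: {q0}
  layer 1: {q1, q4}
  layer 2: {q2, q3}

{q0, q1, q2, q3, q4}


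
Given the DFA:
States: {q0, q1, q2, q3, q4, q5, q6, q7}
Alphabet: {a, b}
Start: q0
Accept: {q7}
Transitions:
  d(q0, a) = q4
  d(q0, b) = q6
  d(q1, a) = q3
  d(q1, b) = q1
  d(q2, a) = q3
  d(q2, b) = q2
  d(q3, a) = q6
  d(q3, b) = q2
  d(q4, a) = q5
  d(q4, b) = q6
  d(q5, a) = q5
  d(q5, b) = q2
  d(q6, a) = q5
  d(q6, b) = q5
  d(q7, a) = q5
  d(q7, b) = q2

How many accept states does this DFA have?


Accept states listed: {q7}
Counting: q7(1)

1


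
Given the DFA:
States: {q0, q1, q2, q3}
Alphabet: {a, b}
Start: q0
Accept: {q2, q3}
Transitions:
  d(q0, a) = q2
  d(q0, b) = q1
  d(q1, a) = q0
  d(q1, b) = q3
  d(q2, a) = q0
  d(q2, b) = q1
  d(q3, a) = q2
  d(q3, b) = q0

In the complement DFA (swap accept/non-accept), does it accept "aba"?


Trace: q0 -> q2 -> q1 -> q0
Final: q0
Original accept: {q2, q3}
Complement: q0 is not in original accept

Yes, complement accepts (original rejects)


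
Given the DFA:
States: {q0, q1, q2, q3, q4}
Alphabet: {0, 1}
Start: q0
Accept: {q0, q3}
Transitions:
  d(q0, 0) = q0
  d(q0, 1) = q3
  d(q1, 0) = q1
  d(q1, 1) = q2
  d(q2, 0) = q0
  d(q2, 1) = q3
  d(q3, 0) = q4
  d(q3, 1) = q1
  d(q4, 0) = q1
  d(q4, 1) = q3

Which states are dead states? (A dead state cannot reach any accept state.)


Forward reachability from each state:
  q0 -> reaches accept state q0 (live)
  q1 -> reaches accept state q0 (live)
  q2 -> reaches accept state q0 (live)
  q3 -> reaches accept state q0 (live)
  q4 -> reaches accept state q0 (live)

None (all states can reach an accept state)


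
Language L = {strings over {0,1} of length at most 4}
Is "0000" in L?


length = 4

Yes, "0000" is in L


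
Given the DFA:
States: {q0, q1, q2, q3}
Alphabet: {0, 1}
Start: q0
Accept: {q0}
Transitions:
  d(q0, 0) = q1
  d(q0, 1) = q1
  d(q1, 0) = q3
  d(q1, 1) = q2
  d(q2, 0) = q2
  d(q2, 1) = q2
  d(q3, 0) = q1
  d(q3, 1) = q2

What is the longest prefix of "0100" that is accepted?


Run the DFA, marking each prefix where the state is accepting:
  "" -> q0 [accept]
  "0" -> q1 [reject]
  "01" -> q2 [reject]
  "010" -> q2 [reject]
  "0100" -> q2 [reject]

""


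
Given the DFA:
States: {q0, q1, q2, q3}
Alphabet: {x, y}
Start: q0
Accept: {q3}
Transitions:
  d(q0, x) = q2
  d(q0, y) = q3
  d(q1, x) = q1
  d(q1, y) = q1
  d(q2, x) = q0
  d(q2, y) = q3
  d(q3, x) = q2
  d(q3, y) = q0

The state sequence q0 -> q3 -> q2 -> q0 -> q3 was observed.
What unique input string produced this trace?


Trace back each transition to find the symbol:
  q0 --[y]--> q3
  q3 --[x]--> q2
  q2 --[x]--> q0
  q0 --[y]--> q3

"yxxy"


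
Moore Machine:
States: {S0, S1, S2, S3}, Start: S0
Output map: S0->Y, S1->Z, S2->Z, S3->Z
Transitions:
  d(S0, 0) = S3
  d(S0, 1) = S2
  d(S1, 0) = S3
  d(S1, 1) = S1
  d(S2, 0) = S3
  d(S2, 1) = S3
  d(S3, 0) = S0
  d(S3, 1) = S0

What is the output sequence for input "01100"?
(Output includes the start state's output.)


Start: S0 (output Y)
  --0--> S3 (output Z)
  --1--> S0 (output Y)
  --1--> S2 (output Z)
  --0--> S3 (output Z)
  --0--> S0 (output Y)

"YZYZZY"


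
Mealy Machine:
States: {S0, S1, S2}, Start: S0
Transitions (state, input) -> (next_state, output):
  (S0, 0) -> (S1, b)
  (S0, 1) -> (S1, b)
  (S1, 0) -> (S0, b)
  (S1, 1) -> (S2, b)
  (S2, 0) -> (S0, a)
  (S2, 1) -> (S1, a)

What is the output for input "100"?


Step-by-step:
  (S0, 1) -> (S1, b)
  (S1, 0) -> (S0, b)
  (S0, 0) -> (S1, b)

"bbb"


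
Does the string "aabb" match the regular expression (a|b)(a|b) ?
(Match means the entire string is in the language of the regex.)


|string| = 4; first = 'a'; last = 'b'

No, "aabb" does not match (a|b)(a|b)


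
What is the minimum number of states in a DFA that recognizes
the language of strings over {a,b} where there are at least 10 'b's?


States: count = 0, 1, ..., 9, and a final '>= 10' state.
Total: 10 + 1 = 11. Accept = '>= 10' state.

11


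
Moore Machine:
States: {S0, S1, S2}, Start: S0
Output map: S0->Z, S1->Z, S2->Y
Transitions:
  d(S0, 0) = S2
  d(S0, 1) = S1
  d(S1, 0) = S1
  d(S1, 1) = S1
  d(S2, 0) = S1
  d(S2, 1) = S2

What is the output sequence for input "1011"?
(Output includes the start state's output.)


Start: S0 (output Z)
  --1--> S1 (output Z)
  --0--> S1 (output Z)
  --1--> S1 (output Z)
  --1--> S1 (output Z)

"ZZZZZ"


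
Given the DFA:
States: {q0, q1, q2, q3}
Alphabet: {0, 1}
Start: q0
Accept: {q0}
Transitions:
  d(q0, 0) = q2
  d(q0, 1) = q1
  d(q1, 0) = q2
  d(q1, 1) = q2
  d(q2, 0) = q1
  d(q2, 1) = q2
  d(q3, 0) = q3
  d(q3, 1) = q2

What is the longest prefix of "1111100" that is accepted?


Run the DFA, marking each prefix where the state is accepting:
  "" -> q0 [accept]
  "1" -> q1 [reject]
  "11" -> q2 [reject]
  "111" -> q2 [reject]
  "1111" -> q2 [reject]
  "11111" -> q2 [reject]
  "111110" -> q1 [reject]
  "1111100" -> q2 [reject]

""


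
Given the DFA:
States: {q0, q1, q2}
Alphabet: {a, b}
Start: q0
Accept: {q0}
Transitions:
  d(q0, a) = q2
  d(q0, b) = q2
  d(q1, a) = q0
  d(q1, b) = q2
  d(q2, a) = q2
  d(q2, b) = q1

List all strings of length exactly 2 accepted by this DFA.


All strings of length 2: 4 total
Accepted: 0

None


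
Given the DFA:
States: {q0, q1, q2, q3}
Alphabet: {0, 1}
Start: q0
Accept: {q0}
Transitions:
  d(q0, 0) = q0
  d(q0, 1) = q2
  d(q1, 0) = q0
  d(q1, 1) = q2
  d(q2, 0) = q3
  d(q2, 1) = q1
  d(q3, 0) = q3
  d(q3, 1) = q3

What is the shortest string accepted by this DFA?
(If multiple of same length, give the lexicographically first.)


BFS by string length (lex-first path to each state shown):
  len 0: q0<-""
Found accept state at length 0.

"" (empty string)


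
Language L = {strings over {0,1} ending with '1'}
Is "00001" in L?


last symbol = '1'

Yes, "00001" is in L


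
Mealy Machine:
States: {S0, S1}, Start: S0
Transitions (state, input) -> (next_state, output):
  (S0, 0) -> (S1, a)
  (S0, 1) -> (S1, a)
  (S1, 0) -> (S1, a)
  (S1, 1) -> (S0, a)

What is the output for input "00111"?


Step-by-step:
  (S0, 0) -> (S1, a)
  (S1, 0) -> (S1, a)
  (S1, 1) -> (S0, a)
  (S0, 1) -> (S1, a)
  (S1, 1) -> (S0, a)

"aaaaa"


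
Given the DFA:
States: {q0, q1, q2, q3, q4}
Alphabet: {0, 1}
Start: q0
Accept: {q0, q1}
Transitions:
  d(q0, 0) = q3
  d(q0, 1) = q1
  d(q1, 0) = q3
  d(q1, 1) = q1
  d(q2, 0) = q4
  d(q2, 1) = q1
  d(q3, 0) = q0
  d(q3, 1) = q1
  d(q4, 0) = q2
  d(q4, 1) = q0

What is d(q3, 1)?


Looking up transition d(q3, 1)

q1


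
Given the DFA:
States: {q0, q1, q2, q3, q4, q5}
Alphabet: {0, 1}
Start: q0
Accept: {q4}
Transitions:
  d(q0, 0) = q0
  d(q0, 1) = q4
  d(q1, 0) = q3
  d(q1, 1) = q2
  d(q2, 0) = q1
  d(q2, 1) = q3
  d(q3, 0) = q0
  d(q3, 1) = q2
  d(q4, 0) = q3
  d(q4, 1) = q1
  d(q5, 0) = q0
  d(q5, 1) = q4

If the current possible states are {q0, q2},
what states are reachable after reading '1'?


Apply transition on '1' from each current state:
  d(q0, 1) = q4
  d(q2, 1) = q3

{q3, q4}


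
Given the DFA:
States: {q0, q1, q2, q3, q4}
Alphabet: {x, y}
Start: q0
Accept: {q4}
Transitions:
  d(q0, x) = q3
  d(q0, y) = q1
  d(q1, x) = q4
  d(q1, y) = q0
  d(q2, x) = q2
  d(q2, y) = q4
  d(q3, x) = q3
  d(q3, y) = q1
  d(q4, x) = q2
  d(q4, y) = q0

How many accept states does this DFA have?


Accept states listed: {q4}
Counting: q4(1)

1


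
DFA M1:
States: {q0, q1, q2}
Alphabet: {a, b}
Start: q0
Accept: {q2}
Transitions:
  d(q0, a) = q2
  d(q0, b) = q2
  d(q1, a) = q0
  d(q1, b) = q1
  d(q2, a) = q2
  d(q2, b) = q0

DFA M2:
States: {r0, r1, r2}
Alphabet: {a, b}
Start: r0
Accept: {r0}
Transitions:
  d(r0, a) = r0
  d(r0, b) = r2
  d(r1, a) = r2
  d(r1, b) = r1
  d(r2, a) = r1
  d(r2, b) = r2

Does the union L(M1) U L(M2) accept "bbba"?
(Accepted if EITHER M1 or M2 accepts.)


M1: final=q2 accepted=True
M2: final=r1 accepted=False

Yes, union accepts


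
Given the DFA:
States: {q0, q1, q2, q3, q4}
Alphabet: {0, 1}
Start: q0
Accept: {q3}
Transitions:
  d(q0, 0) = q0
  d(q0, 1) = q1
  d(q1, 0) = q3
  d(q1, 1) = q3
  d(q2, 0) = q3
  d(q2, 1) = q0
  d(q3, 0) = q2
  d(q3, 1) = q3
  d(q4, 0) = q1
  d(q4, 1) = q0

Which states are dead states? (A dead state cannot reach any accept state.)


Forward reachability from each state:
  q0 -> reaches accept state q3 (live)
  q1 -> reaches accept state q3 (live)
  q2 -> reaches accept state q3 (live)
  q3 -> reaches accept state q3 (live)
  q4 -> reaches accept state q3 (live)

None (all states can reach an accept state)


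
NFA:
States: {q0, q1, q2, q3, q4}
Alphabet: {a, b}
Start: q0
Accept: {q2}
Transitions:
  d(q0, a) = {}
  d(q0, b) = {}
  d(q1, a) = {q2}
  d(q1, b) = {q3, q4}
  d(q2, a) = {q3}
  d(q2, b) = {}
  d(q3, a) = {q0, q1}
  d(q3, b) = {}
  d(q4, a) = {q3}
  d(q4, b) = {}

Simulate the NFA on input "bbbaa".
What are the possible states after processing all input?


Start: {q0}
  --b--> {}
  --b--> {}
  --b--> {}
  --a--> {}
  --a--> {}

{} (empty set, no valid transitions)


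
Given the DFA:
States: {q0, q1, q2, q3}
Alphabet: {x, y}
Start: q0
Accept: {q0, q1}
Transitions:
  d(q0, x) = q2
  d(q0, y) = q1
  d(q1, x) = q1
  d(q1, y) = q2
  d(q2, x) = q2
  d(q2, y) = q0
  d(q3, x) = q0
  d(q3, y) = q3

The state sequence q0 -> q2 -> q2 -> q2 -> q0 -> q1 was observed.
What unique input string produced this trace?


Trace back each transition to find the symbol:
  q0 --[x]--> q2
  q2 --[x]--> q2
  q2 --[x]--> q2
  q2 --[y]--> q0
  q0 --[y]--> q1

"xxxyy"


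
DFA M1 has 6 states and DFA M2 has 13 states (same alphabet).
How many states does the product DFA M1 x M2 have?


Product construction pairs every M1 state with every M2 state.
6 * 13 = 78

78


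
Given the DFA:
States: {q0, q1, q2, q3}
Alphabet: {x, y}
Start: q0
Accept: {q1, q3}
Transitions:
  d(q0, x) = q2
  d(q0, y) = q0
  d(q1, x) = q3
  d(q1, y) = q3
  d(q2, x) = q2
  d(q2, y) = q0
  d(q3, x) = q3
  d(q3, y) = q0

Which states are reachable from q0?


BFS from q0:
  layer 0: {q0}
  layer 1: {q2}

{q0, q2}


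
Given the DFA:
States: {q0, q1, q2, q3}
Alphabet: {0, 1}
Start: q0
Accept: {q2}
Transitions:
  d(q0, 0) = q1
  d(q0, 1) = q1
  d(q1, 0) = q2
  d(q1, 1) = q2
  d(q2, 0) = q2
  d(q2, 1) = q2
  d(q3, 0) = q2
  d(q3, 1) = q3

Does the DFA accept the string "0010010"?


Trace: q0 -> q1 -> q2 -> q2 -> q2 -> q2 -> q2 -> q2
Final state: q2
Accept states: {q2}

Yes, accepted (final state q2 is an accept state)


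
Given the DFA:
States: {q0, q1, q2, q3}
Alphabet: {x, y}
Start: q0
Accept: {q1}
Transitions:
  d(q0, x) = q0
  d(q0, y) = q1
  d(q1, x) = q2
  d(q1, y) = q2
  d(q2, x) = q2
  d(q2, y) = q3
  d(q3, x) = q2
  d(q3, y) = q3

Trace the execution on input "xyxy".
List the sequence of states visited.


Input: xyxy
d(q0, x) = q0
d(q0, y) = q1
d(q1, x) = q2
d(q2, y) = q3


q0 -> q0 -> q1 -> q2 -> q3


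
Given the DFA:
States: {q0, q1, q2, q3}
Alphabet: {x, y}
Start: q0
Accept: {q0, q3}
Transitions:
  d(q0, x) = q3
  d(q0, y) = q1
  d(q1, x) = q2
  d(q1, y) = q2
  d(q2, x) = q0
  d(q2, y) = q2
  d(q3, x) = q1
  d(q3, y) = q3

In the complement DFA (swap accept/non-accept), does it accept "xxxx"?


Trace: q0 -> q3 -> q1 -> q2 -> q0
Final: q0
Original accept: {q0, q3}
Complement: q0 is in original accept

No, complement rejects (original accepts)


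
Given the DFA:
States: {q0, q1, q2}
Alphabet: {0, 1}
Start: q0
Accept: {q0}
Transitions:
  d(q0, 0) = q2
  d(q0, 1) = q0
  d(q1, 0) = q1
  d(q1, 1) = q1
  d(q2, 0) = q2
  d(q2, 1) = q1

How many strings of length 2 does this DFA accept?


Enumerating all length-2 strings:
  "00" -> q2 [reject]
  "01" -> q1 [reject]
  "10" -> q2 [reject]
  "11" -> q0 [accept]

1 out of 4


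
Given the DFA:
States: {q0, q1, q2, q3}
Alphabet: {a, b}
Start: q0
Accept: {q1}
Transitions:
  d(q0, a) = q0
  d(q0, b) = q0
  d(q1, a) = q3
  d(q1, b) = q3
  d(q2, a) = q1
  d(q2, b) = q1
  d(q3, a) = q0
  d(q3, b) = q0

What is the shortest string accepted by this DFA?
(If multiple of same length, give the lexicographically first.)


BFS by string length (lex-first path to each state shown):
  len 0: q0<-""
  len 1: q0<-"a"
  len 2: q0<-"aa"
  len 3: q0<-"aaa"
  len 4: q0<-"aaaa"
  len 5: q0<-"aaaaa"
  len 6: q0<-"aaaaaa"
  len 7: q0<-"aaaaaaa"
  len 8: q0<-"aaaaaaaa"

No string accepted (empty language)


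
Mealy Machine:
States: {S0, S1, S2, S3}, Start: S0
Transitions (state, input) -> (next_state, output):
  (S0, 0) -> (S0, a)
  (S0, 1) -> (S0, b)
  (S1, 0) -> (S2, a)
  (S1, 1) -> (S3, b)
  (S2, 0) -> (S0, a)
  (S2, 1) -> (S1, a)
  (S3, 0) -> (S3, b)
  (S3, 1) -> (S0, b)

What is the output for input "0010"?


Step-by-step:
  (S0, 0) -> (S0, a)
  (S0, 0) -> (S0, a)
  (S0, 1) -> (S0, b)
  (S0, 0) -> (S0, a)

"aaba"


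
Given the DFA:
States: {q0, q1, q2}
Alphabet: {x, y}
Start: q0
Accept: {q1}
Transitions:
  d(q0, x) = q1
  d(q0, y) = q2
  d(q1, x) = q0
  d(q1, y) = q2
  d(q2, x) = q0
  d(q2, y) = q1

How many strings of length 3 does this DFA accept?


Enumerating all length-3 strings:
  "xxx" -> q1 [accept]
  "xxy" -> q2 [reject]
  "xyx" -> q0 [reject]
  "xyy" -> q1 [accept]
  "yxx" -> q1 [accept]
  "yxy" -> q2 [reject]
  "yyx" -> q0 [reject]
  "yyy" -> q2 [reject]

3 out of 8


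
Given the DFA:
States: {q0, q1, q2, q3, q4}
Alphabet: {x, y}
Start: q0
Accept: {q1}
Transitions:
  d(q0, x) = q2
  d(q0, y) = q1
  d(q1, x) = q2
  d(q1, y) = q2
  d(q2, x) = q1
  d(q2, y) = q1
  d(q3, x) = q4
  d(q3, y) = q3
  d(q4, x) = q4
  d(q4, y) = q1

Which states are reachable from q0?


BFS from q0:
  layer 0: {q0}
  layer 1: {q1, q2}

{q0, q1, q2}


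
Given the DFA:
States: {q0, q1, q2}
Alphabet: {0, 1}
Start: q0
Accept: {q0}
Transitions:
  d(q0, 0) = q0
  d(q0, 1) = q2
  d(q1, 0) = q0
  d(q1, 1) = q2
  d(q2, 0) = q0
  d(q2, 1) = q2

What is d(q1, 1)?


Looking up transition d(q1, 1)

q2


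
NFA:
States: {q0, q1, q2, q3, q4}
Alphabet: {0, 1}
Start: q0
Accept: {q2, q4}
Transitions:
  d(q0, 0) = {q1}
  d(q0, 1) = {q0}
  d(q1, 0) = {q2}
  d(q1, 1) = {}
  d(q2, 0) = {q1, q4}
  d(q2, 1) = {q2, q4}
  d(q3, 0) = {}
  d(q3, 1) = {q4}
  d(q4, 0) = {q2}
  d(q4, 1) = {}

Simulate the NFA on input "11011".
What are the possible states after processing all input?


Start: {q0}
  --1--> {q0}
  --1--> {q0}
  --0--> {q1}
  --1--> {}
  --1--> {}

{} (empty set, no valid transitions)


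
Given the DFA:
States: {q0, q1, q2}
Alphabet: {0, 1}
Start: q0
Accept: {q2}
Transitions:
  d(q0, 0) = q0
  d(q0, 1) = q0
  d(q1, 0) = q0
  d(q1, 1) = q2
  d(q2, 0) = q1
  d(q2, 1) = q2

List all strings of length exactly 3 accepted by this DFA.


All strings of length 3: 8 total
Accepted: 0

None


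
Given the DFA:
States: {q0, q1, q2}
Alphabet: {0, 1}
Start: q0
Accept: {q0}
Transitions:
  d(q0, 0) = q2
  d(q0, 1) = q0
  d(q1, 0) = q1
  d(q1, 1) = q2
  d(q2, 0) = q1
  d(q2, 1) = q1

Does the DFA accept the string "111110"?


Trace: q0 -> q0 -> q0 -> q0 -> q0 -> q0 -> q2
Final state: q2
Accept states: {q0}

No, rejected (final state q2 is not an accept state)


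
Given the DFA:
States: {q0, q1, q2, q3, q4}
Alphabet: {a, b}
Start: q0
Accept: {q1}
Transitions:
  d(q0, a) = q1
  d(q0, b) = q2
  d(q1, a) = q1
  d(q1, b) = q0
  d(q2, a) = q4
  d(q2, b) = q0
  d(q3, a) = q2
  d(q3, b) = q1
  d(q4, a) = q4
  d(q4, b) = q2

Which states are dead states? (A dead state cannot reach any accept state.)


Forward reachability from each state:
  q0 -> reaches accept state q1 (live)
  q1 -> reaches accept state q1 (live)
  q2 -> reaches accept state q1 (live)
  q3 -> reaches accept state q1 (live)
  q4 -> reaches accept state q1 (live)

None (all states can reach an accept state)


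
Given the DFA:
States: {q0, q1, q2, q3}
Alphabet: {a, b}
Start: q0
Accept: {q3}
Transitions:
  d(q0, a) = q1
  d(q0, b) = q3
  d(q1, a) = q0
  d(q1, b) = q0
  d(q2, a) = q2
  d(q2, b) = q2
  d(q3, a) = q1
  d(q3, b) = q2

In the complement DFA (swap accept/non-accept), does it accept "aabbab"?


Trace: q0 -> q1 -> q0 -> q3 -> q2 -> q2 -> q2
Final: q2
Original accept: {q3}
Complement: q2 is not in original accept

Yes, complement accepts (original rejects)


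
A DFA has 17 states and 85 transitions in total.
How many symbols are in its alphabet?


Each state has exactly one transition per symbol.
|alphabet| = transitions / states = 85 / 17 = 5

5


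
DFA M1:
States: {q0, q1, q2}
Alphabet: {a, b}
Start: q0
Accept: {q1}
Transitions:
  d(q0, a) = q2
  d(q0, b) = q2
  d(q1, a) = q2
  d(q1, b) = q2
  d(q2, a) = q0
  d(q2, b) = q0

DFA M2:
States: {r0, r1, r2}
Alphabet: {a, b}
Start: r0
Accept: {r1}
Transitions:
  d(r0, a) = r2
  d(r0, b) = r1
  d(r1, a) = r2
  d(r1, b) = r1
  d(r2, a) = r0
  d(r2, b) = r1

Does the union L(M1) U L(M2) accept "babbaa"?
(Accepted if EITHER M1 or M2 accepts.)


M1: final=q0 accepted=False
M2: final=r0 accepted=False

No, union rejects (neither accepts)


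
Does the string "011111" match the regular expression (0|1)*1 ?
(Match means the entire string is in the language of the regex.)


|string| = 6; first = '0'; last = '1'

Yes, "011111" matches (0|1)*1


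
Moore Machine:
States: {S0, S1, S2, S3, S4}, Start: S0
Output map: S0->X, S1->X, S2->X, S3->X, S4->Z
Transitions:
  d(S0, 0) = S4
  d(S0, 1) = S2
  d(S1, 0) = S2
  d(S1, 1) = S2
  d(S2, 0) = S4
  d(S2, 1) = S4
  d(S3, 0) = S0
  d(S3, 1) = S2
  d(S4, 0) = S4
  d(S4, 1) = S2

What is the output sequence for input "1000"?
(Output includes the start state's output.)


Start: S0 (output X)
  --1--> S2 (output X)
  --0--> S4 (output Z)
  --0--> S4 (output Z)
  --0--> S4 (output Z)

"XXZZZ"


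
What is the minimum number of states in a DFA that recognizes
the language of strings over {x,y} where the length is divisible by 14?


States track (length) mod 14.
Need 14 states: one per remainder 0..13; accept = remainder 0.

14


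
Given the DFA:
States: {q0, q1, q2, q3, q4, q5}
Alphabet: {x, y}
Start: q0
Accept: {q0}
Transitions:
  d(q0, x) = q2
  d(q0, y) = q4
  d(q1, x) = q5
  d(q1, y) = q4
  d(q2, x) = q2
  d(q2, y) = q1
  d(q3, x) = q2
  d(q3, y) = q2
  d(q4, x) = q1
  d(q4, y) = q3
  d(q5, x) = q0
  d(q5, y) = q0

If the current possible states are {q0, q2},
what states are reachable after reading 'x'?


Apply transition on 'x' from each current state:
  d(q0, x) = q2
  d(q2, x) = q2

{q2}


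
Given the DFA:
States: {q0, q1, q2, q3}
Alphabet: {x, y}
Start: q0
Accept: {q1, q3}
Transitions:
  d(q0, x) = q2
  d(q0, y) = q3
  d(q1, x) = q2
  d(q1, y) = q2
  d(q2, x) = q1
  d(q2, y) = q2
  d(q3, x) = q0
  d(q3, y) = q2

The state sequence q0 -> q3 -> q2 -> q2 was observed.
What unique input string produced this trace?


Trace back each transition to find the symbol:
  q0 --[y]--> q3
  q3 --[y]--> q2
  q2 --[y]--> q2

"yyy"


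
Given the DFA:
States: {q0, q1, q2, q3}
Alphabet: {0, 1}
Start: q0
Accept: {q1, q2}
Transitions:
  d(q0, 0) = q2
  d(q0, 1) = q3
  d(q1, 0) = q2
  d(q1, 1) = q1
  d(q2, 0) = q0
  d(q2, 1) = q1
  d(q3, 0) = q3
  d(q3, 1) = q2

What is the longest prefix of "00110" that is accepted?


Run the DFA, marking each prefix where the state is accepting:
  "" -> q0 [reject]
  "0" -> q2 [accept]
  "00" -> q0 [reject]
  "001" -> q3 [reject]
  "0011" -> q2 [accept]
  "00110" -> q0 [reject]

"0011"


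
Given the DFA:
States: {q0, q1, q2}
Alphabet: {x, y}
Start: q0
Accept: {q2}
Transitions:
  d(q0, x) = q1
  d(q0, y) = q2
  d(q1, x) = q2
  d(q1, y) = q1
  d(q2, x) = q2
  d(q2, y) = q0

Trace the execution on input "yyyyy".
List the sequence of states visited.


Input: yyyyy
d(q0, y) = q2
d(q2, y) = q0
d(q0, y) = q2
d(q2, y) = q0
d(q0, y) = q2


q0 -> q2 -> q0 -> q2 -> q0 -> q2


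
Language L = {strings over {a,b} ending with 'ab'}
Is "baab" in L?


last two symbols = 'ab'

Yes, "baab" is in L


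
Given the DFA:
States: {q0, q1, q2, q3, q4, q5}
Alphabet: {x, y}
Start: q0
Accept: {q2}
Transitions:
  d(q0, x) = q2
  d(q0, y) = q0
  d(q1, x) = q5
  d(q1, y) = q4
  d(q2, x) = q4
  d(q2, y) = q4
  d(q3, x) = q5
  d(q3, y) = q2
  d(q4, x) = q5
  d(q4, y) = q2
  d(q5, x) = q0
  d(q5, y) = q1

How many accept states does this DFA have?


Accept states listed: {q2}
Counting: q2(1)

1


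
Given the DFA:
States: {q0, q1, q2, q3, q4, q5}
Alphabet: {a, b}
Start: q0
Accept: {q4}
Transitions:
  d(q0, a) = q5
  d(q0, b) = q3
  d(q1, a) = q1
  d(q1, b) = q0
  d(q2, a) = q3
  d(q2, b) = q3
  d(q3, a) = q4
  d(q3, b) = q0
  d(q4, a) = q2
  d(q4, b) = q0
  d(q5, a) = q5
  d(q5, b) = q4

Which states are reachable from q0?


BFS from q0:
  layer 0: {q0}
  layer 1: {q3, q5}
  layer 2: {q4}
  layer 3: {q2}

{q0, q2, q3, q4, q5}


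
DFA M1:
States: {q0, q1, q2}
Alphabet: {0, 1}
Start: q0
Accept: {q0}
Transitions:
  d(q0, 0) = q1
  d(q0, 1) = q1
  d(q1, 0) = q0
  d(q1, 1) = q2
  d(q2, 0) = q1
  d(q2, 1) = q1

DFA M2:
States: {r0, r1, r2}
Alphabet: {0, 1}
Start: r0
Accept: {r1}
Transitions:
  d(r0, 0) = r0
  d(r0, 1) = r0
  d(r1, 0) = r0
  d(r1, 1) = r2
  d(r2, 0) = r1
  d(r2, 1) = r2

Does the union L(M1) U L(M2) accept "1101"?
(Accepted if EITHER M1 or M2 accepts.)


M1: final=q2 accepted=False
M2: final=r0 accepted=False

No, union rejects (neither accepts)


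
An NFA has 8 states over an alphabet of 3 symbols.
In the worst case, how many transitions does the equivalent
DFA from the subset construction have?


Subset construction: one DFA state per subset of NFA states = 2^8 = 256 states.
Each DFA state has 3 outgoing transitions: 256 * 3 = 768

768


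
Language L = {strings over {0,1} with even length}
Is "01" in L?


length = 2; 2 mod 2 = 0

Yes, "01" is in L


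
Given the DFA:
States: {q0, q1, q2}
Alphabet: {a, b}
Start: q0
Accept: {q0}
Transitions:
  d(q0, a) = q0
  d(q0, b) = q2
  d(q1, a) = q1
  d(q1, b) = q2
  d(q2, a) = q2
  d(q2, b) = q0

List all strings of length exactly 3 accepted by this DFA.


All strings of length 3: 8 total
Accepted: 4

"aaa", "abb", "bab", "bba"


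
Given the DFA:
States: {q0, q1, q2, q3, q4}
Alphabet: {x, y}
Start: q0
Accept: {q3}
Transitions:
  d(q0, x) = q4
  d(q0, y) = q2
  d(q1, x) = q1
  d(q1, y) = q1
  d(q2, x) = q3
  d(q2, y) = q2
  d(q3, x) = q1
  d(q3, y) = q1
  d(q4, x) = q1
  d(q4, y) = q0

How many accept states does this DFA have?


Accept states listed: {q3}
Counting: q3(1)

1


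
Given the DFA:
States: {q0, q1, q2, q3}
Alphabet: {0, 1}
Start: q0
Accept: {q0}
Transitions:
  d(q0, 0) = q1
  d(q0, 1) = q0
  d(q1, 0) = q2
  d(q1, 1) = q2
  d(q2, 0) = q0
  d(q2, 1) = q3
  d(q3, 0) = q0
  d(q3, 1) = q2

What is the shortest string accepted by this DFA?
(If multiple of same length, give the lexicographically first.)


BFS by string length (lex-first path to each state shown):
  len 0: q0<-""
Found accept state at length 0.

"" (empty string)


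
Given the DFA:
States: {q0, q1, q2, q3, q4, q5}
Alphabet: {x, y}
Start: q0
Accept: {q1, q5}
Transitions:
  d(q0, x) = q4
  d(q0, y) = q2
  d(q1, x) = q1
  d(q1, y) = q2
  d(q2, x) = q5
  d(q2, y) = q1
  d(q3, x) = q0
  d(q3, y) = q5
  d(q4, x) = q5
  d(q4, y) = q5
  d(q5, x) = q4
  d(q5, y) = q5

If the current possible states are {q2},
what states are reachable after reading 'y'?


Apply transition on 'y' from each current state:
  d(q2, y) = q1

{q1}


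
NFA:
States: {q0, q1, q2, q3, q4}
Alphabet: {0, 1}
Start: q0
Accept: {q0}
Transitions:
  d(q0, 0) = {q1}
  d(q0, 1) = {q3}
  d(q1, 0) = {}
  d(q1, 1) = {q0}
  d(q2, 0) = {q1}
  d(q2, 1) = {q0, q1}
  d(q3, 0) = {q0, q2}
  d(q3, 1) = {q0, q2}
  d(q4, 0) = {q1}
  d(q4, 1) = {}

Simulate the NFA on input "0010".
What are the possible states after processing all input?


Start: {q0}
  --0--> {q1}
  --0--> {}
  --1--> {}
  --0--> {}

{} (empty set, no valid transitions)


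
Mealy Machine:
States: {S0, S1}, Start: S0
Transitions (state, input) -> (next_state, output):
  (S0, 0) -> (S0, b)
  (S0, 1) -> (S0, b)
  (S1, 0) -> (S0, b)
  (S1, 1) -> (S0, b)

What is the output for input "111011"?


Step-by-step:
  (S0, 1) -> (S0, b)
  (S0, 1) -> (S0, b)
  (S0, 1) -> (S0, b)
  (S0, 0) -> (S0, b)
  (S0, 1) -> (S0, b)
  (S0, 1) -> (S0, b)

"bbbbbb"


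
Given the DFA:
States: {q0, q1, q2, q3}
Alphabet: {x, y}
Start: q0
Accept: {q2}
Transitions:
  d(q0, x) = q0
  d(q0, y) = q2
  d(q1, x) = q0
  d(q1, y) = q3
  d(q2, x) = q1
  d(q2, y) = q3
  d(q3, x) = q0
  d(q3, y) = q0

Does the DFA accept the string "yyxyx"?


Trace: q0 -> q2 -> q3 -> q0 -> q2 -> q1
Final state: q1
Accept states: {q2}

No, rejected (final state q1 is not an accept state)


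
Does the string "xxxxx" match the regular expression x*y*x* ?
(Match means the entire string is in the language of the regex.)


|string| = 5; first = 'x'; last = 'x'

Yes, "xxxxx" matches x*y*x*


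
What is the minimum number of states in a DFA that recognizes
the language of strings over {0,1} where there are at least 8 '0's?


States: count = 0, 1, ..., 7, and a final '>= 8' state.
Total: 8 + 1 = 9. Accept = '>= 8' state.

9


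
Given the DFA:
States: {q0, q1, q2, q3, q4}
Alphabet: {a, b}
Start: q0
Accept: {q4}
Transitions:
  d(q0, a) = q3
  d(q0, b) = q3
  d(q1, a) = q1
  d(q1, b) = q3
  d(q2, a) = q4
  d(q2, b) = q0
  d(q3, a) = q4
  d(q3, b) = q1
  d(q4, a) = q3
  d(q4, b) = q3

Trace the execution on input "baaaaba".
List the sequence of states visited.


Input: baaaaba
d(q0, b) = q3
d(q3, a) = q4
d(q4, a) = q3
d(q3, a) = q4
d(q4, a) = q3
d(q3, b) = q1
d(q1, a) = q1


q0 -> q3 -> q4 -> q3 -> q4 -> q3 -> q1 -> q1


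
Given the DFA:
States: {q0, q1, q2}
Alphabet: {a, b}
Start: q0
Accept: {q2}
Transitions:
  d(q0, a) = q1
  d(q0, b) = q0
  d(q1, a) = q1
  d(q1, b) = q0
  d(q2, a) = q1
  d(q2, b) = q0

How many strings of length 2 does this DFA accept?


Enumerating all length-2 strings:
  "aa" -> q1 [reject]
  "ab" -> q0 [reject]
  "ba" -> q1 [reject]
  "bb" -> q0 [reject]

0 out of 4


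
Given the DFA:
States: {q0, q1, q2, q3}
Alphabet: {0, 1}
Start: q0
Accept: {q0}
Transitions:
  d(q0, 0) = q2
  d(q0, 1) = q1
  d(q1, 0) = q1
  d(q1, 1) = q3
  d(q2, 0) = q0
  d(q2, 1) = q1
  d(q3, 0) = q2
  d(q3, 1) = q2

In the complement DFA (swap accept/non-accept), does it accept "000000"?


Trace: q0 -> q2 -> q0 -> q2 -> q0 -> q2 -> q0
Final: q0
Original accept: {q0}
Complement: q0 is in original accept

No, complement rejects (original accepts)


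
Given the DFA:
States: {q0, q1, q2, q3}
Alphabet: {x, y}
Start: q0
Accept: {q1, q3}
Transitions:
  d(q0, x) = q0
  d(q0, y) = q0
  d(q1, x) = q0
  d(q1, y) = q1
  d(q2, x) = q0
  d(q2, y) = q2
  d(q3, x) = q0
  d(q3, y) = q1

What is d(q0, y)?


Looking up transition d(q0, y)

q0


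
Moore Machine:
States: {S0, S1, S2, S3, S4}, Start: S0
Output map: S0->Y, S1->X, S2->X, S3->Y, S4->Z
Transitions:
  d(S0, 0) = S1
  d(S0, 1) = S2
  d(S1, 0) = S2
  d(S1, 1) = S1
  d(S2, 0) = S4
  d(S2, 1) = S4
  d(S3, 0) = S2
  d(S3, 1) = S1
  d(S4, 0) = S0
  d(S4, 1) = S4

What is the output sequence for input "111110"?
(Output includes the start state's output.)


Start: S0 (output Y)
  --1--> S2 (output X)
  --1--> S4 (output Z)
  --1--> S4 (output Z)
  --1--> S4 (output Z)
  --1--> S4 (output Z)
  --0--> S0 (output Y)

"YXZZZZY"


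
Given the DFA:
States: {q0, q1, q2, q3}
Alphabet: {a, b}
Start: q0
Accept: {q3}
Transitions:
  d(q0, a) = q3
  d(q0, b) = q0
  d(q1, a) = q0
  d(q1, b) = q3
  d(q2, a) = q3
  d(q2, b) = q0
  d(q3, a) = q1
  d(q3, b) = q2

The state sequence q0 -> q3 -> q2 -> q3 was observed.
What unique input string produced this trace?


Trace back each transition to find the symbol:
  q0 --[a]--> q3
  q3 --[b]--> q2
  q2 --[a]--> q3

"aba"


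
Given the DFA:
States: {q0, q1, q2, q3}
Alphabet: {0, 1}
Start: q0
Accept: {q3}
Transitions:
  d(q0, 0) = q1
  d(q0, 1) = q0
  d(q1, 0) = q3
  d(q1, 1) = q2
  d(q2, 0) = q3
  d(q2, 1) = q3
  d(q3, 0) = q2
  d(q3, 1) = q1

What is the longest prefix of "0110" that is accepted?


Run the DFA, marking each prefix where the state is accepting:
  "" -> q0 [reject]
  "0" -> q1 [reject]
  "01" -> q2 [reject]
  "011" -> q3 [accept]
  "0110" -> q2 [reject]

"011"


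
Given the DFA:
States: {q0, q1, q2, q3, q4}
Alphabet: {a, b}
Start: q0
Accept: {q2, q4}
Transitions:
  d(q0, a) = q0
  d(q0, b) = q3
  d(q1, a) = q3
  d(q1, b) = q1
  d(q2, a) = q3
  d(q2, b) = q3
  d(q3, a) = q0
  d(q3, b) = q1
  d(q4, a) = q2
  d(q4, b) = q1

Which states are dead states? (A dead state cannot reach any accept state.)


Forward reachability from each state:
  q0 -> reaches {q0, q1, q3}, no accept state (dead)
  q1 -> reaches {q0, q1, q3}, no accept state (dead)
  q2 -> reaches accept state q2 (live)
  q3 -> reaches {q0, q1, q3}, no accept state (dead)
  q4 -> reaches accept state q2 (live)

{q0, q1, q3}


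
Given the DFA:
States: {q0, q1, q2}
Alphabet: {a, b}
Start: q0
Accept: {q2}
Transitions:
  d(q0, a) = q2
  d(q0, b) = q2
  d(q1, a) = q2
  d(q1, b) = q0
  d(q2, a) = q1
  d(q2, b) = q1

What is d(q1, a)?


Looking up transition d(q1, a)

q2
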